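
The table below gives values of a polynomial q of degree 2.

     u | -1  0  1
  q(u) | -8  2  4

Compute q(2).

Forward differences of the values at u = -1, 0, 1:
  q  : -8  2  4
  Δ  : 10  2
  Δ^2: -8
The second differences are constant, confirming degree 2.
Interpolating (Newton forward form) and evaluating at u = 2 gives q(2) = -2.

-2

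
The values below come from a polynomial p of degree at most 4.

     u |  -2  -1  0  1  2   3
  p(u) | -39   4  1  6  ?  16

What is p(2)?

The 5 known points determine the degree-4 polynomial uniquely.
Write p(u) = au^4 + bu^3 + cu^2 + du + e. Substituting each data point gives a linear system:
  16a - 8b + 4c - 2d + e = -39
  a - b + c - d + e = 4
  e = 1
  a + b + c + d + e = 6
  81a + 27b + 9c + 3d + e = 16
Solving the system yields a = -2, b = 5, c = 6, d = -4, e = 1.
So p(u) = -2u⁴ + 5u³ + 6u² - 4u + 1.
Then p(2) = 25.

25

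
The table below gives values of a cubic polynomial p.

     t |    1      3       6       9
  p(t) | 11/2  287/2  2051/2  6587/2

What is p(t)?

Write p(t) = at^3 + bt^2 + ct + d. Substituting each data point gives a linear system:
  a + b + c + d = 11/2
  27a + 9b + 3c + d = 287/2
  216a + 36b + 6c + d = 2051/2
  729a + 81b + 9c + d = 6587/2
Solving the system yields a = 4, b = 5, c = -3, d = -1/2.
So p(t) = 4t^3 + 5t^2 - 3t - 1/2.
Check: p(1) = 11/2. ✓

p(t) = 4t^3 + 5t^2 - 3t - 1/2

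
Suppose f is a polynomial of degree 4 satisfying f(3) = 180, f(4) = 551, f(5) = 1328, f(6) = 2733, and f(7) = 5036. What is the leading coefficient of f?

2

Write f(t) = at^4 + bt^3 + ct^2 + dt + e. Substituting each data point gives a linear system:
  81a + 27b + 9c + 3d + e = 180
  256a + 64b + 16c + 4d + e = 551
  625a + 125b + 25c + 5d + e = 1328
  1296a + 216b + 36c + 6d + e = 2733
  2401a + 343b + 49c + 7d + e = 5036
Solving the system yields a = 2, b = 1, c = -3, d = 5, e = 3.
So f(t) = 2t⁴ + t³ - 3t² + 5t + 3.
The leading coefficient is 2.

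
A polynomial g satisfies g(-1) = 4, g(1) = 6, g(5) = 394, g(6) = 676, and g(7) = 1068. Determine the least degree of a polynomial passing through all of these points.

Divided differences on the nodes -1, 1, 5, 6, 7:
  order 0: 4  6  394  676  1068
  order 1: 1  97  282  392
  order 2: 16  37  55
  order 3: 3  3
  order 4: 0
The order-3 divided differences are all 3 (nonzero) and every higher order vanishes, so the data lies on a polynomial of degree exactly 3.

3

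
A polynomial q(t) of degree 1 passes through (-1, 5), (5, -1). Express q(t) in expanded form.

q(t) = -t + 4

Write q(t) = at + b. Substituting each data point gives a linear system:
  -a + b = 5
  5a + b = -1
Solving the system yields a = -1, b = 4.
So q(t) = -t + 4.
Check: q(5) = -1. ✓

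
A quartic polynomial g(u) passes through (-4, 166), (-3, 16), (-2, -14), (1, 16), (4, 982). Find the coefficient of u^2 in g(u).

Write g(u) = au^4 + bu^3 + cu^2 + du + e. Substituting each data point gives a linear system:
  256a - 64b + 16c - 4d + e = 166
  81a - 27b + 9c - 3d + e = 16
  16a - 8b + 4c - 2d + e = -14
  a + b + c + d + e = 16
  256a + 64b + 16c + 4d + e = 982
Solving the system yields a = 2, b = 6, c = 4, d = 6, e = -2.
So g(u) = 2u^4 + 6u^3 + 4u^2 + 6u - 2.
The coefficient of u^2 is 4.

4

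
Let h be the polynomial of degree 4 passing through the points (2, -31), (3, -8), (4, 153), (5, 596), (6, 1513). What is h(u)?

h(u) = 2u^4 - 4u^3 - 5u^2 - 6u + 1

Using the Lagrange interpolation formula with nodes 2, 3, 4, 5, 6:
  L_0(u) = (u - 3)(u - 4)(u - 5)(u - 6) / 24
  L_1(u) = (u - 2)(u - 4)(u - 5)(u - 6) / -6
  L_2(u) = (u - 2)(u - 3)(u - 5)(u - 6) / 4
  L_3(u) = (u - 2)(u - 3)(u - 4)(u - 6) / -6
  L_4(u) = (u - 2)(u - 3)(u - 4)(u - 5) / 24
Then h(u) = -31·L_0(u) - 8·L_1(u) + 153·L_2(u) + 596·L_3(u) + 1513·L_4(u).
Expanding and collecting terms gives h(u) = 2u⁴ - 4u³ - 5u² - 6u + 1.
Check: h(3) = -8. ✓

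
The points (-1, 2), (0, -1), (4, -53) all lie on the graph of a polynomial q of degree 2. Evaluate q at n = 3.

-34

Write q(n) = an^2 + bn + c. Substituting each data point gives a linear system:
  a - b + c = 2
  c = -1
  16a + 4b + c = -53
Solving the system yields a = -2, b = -5, c = -1.
So q(n) = -2n^2 - 5n - 1.
Then q(3) = -34.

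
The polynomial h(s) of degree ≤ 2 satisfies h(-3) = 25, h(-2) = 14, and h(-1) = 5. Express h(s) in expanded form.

Using the Lagrange interpolation formula with nodes -3, -2, -1:
  L_0(s) = (s + 2)(s + 1) / 2
  L_1(s) = (s + 3)(s + 1) / -1
  L_2(s) = (s + 3)(s + 2) / 2
Then h(s) = 25·L_0(s) + 14·L_1(s) + 5·L_2(s).
Expanding and collecting terms gives h(s) = s^2 - 6s - 2.
Check: h(-3) = 25. ✓

h(s) = s^2 - 6s - 2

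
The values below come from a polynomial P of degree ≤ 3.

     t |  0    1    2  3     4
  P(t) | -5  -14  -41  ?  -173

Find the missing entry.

-92

The 4 known points determine the degree-3 polynomial uniquely.
Write P(t) = at^3 + bt^2 + ct + d. Substituting each data point gives a linear system:
  d = -5
  a + b + c + d = -14
  8a + 4b + 2c + d = -41
  64a + 16b + 4c + d = -173
Solving the system yields a = -1, b = -6, c = -2, d = -5.
So P(t) = -t³ - 6t² - 2t - 5.
Then P(3) = -92.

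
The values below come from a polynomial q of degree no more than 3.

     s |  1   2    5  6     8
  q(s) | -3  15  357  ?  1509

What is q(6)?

The 4 known points determine the degree-3 polynomial uniquely.
Write q(s) = as^3 + bs^2 + cs + d. Substituting each data point gives a linear system:
  a + b + c + d = -3
  8a + 4b + 2c + d = 15
  125a + 25b + 5c + d = 357
  512a + 64b + 8c + d = 1509
Solving the system yields a = 3, b = 0, c = -3, d = -3.
So q(s) = 3s³ - 3s - 3.
Then q(6) = 627.

627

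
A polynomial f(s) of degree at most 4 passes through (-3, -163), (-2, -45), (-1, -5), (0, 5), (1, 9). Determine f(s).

Write f(s) = as^4 + bs^3 + cs^2 + ds + e. Substituting each data point gives a linear system:
  81a - 27b + 9c - 3d + e = -163
  16a - 8b + 4c - 2d + e = -45
  a - b + c - d + e = -5
  e = 5
  a + b + c + d + e = 9
Solving the system yields a = -1, b = 2, c = -2, d = 5, e = 5.
So f(s) = -s^4 + 2s^3 - 2s^2 + 5s + 5.
Check: f(-3) = -163. ✓

f(s) = -s^4 + 2s^3 - 2s^2 + 5s + 5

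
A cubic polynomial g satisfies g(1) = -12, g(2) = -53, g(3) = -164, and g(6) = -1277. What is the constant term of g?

-5

Write g(x) = ax^3 + bx^2 + cx + d. Substituting each data point gives a linear system:
  a + b + c + d = -12
  8a + 4b + 2c + d = -53
  27a + 9b + 3c + d = -164
  216a + 36b + 6c + d = -1277
Solving the system yields a = -6, b = 1, c = -2, d = -5.
So g(x) = -6x^3 + x^2 - 2x - 5.
The constant term is -5.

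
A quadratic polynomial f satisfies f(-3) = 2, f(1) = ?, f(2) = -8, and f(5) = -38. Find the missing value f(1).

-2

The 3 known points determine the degree-2 polynomial uniquely.
Write f(t) = at^2 + bt + c. Substituting each data point gives a linear system:
  9a - 3b + c = 2
  4a + 2b + c = -8
  25a + 5b + c = -38
Solving the system yields a = -1, b = -3, c = 2.
So f(t) = -t² - 3t + 2.
Then f(1) = -2.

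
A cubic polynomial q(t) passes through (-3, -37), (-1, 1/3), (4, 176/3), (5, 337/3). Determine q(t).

q(t) = t^3 - t^2 + (5/3)t + 4

Write q(t) = at^3 + bt^2 + ct + d. Substituting each data point gives a linear system:
  -27a + 9b - 3c + d = -37
  -a + b - c + d = 1/3
  64a + 16b + 4c + d = 176/3
  125a + 25b + 5c + d = 337/3
Solving the system yields a = 1, b = -1, c = 5/3, d = 4.
So q(t) = t³ - t² + (5/3)t + 4.
Check: q(-1) = 1/3. ✓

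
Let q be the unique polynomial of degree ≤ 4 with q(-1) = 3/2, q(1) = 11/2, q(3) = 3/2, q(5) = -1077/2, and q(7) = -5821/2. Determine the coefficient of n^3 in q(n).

Write q(n) = an^4 + bn^3 + cn^2 + dn + e. Substituting each data point gives a linear system:
  a - b + c - d + e = 3/2
  a + b + c + d + e = 11/2
  81a + 27b + 9c + 3d + e = 3/2
  625a + 125b + 25c + 5d + e = -1077/2
  2401a + 343b + 49c + 7d + e = -5821/2
Solving the system yields a = -2, b = 5, c = 4, d = -3, e = 3/2.
So q(n) = -2n^4 + 5n^3 + 4n^2 - 3n + 3/2.
The coefficient of n^3 is 5.

5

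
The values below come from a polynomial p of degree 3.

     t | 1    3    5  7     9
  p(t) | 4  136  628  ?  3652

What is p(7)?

On equispaced nodes a degree-3 polynomial has vanishing fourth forward difference, so
  p(1) - 4·p(3) + 6·p(5) - 4·p(7) + p(9) = 0.
Substituting the known values and solving for p(7):
  -4·p(7) = -6880
  p(7) = 1720.

1720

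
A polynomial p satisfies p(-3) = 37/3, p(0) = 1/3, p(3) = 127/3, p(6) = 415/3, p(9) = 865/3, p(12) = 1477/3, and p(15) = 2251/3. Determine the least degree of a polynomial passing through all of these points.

Forward differences of the values at x = -3, 0, 3, 6, 9, 12, 15:
  p  : 37/3  1/3  127/3  415/3  865/3  1477/3  2251/3
  Δ  : -12  42  96  150  204  258
  Δ^2: 54  54  54  54  54
  Δ^3: 0  0  0  0
  Δ^4: 0  0  0
  Δ^5: 0  0
  Δ^6: 0
The second differences are constant (54) and nonzero, while all higher differences vanish, so the minimal degree is 2.

2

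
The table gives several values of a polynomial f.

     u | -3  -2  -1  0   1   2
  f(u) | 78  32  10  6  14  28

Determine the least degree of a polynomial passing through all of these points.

3

Forward differences of the values at u = -3, -2, -1, 0, 1, 2:
  f  : 78  32  10  6  14  28
  Δ  : -46  -22  -4  8  14
  Δ^2: 24  18  12  6
  Δ^3: -6  -6  -6
  Δ^4: 0  0
  Δ^5: 0
The third differences are constant (-6) and nonzero, while all higher differences vanish, so the minimal degree is 3.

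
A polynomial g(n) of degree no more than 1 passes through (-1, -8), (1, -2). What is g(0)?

Using the Lagrange interpolation formula with nodes -1, 1:
  L_0(n) = (n - 1) / -2
  L_1(n) = (n + 1) / 2
Then g(n) = -8·L_0(n) - 2·L_1(n).
Expanding and collecting terms gives g(n) = 3n - 5.
Evaluating at n = 0: g(0) = -5.

-5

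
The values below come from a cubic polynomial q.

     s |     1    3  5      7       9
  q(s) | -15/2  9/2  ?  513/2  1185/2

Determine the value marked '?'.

153/2

The 4 known points determine the degree-3 polynomial uniquely.
Write q(s) = as^3 + bs^2 + cs + d. Substituting each data point gives a linear system:
  a + b + c + d = -15/2
  27a + 9b + 3c + d = 9/2
  343a + 49b + 7c + d = 513/2
  729a + 81b + 9c + d = 1185/2
Solving the system yields a = 1, b = -3/2, c = -1, d = -6.
So q(s) = s³ - (3/2)s² - s - 6.
Then q(5) = 153/2.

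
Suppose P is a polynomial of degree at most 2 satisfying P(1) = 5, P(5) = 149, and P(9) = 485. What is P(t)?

Write P(t) = at^2 + bt + c. Substituting each data point gives a linear system:
  a + b + c = 5
  25a + 5b + c = 149
  81a + 9b + c = 485
Solving the system yields a = 6, b = 0, c = -1.
So P(t) = 6t² - 1.
Check: P(1) = 5. ✓

P(t) = 6t^2 - 1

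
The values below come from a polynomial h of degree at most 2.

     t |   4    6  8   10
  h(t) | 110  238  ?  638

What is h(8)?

414

On equispaced nodes a degree-2 polynomial has vanishing third forward difference, so
  - h(4) + 3·h(6) - 3·h(8) + h(10) = 0.
Substituting the known values and solving for h(8):
  -3·h(8) = -1242
  h(8) = 414.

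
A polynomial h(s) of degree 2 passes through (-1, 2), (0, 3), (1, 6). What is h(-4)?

11

Forward differences of the values at s = -1, 0, 1:
  h  : 2  3  6
  Δ  : 1  3
  Δ^2: 2
The second differences are constant, confirming degree 2.
Interpolating (Newton forward form) and evaluating at s = -4 gives h(-4) = 11.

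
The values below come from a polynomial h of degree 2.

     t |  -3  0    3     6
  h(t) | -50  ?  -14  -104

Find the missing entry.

On equispaced nodes a degree-2 polynomial has vanishing third forward difference, so
  - h(-3) + 3·h(0) - 3·h(3) + h(6) = 0.
Substituting the known values and solving for h(0):
  3·h(0) = 12
  h(0) = 4.

4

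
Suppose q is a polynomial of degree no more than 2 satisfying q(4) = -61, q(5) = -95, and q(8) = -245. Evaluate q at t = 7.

-187

Write q(t) = at^2 + bt + c. Substituting each data point gives a linear system:
  16a + 4b + c = -61
  25a + 5b + c = -95
  64a + 8b + c = -245
Solving the system yields a = -4, b = 2, c = -5.
So q(t) = -4t^2 + 2t - 5.
Then q(7) = -187.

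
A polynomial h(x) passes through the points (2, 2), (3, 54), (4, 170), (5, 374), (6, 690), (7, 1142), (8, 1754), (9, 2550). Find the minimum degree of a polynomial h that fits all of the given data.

3

Forward differences of the values at x = 2, 3, 4, 5, 6, 7, 8, 9:
  h  : 2  54  170  374  690  1142  1754  2550
  Δ  : 52  116  204  316  452  612  796
  Δ^2: 64  88  112  136  160  184
  Δ^3: 24  24  24  24  24
  Δ^4: 0  0  0  0
  Δ^5: 0  0  0
  Δ^6: 0  0
  Δ^7: 0
The third differences are constant (24) and nonzero, while all higher differences vanish, so the minimal degree is 3.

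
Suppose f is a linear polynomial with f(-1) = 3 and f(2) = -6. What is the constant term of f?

0

Write f(s) = as + b. Substituting each data point gives a linear system:
  -a + b = 3
  2a + b = -6
Solving the system yields a = -3, b = 0.
So f(s) = -3s.
The constant term is 0.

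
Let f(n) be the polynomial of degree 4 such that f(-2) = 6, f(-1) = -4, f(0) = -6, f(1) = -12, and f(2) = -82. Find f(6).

Write f(n) = an^4 + bn^3 + cn^2 + dn + e. Substituting each data point gives a linear system:
  16a - 8b + 4c - 2d + e = 6
  a - b + c - d + e = -4
  e = -6
  a + b + c + d + e = -12
  16a + 8b + 4c + 2d + e = -82
Solving the system yields a = -2, b = -6, c = 0, d = 2, e = -6.
So f(n) = -2n⁴ - 6n³ + 2n - 6.
Then f(6) = -3882.

-3882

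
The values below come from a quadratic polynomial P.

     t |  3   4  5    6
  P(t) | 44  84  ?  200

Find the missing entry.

136

The 3 known points determine the degree-2 polynomial uniquely.
Write P(t) = at^2 + bt + c. Substituting each data point gives a linear system:
  9a + 3b + c = 44
  16a + 4b + c = 84
  36a + 6b + c = 200
Solving the system yields a = 6, b = -2, c = -4.
So P(t) = 6t^2 - 2t - 4.
Then P(5) = 136.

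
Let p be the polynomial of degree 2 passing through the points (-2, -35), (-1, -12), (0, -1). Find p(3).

-40

Using the Lagrange interpolation formula with nodes -2, -1, 0:
  L_0(s) = (s + 1)s / 2
  L_1(s) = (s + 2)s / -1
  L_2(s) = (s + 2)(s + 1) / 2
Then p(s) = -35·L_0(s) - 12·L_1(s) - 1·L_2(s).
Expanding and collecting terms gives p(s) = -6s^2 + 5s - 1.
Evaluating at s = 3: p(3) = -40.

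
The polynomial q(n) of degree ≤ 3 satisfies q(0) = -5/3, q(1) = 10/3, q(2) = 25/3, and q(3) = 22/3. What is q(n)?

Write q(n) = an^3 + bn^2 + cn + d. Substituting each data point gives a linear system:
  d = -5/3
  a + b + c + d = 10/3
  8a + 4b + 2c + d = 25/3
  27a + 9b + 3c + d = 22/3
Solving the system yields a = -1, b = 3, c = 3, d = -5/3.
So q(n) = -n^3 + 3n^2 + 3n - 5/3.
Check: q(3) = 22/3. ✓

q(n) = -n^3 + 3n^2 + 3n - 5/3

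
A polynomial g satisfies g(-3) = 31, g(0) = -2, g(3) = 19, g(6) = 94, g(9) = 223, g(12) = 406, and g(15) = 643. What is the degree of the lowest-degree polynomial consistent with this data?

Forward differences of the values at s = -3, 0, 3, 6, 9, 12, 15:
  g  : 31  -2  19  94  223  406  643
  Δ  : -33  21  75  129  183  237
  Δ^2: 54  54  54  54  54
  Δ^3: 0  0  0  0
  Δ^4: 0  0  0
  Δ^5: 0  0
  Δ^6: 0
The second differences are constant (54) and nonzero, while all higher differences vanish, so the minimal degree is 2.

2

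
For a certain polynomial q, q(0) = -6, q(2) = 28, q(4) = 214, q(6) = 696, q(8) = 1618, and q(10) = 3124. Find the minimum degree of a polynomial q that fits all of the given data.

Forward differences of the values at t = 0, 2, 4, 6, 8, 10:
  q  : -6  28  214  696  1618  3124
  Δ  : 34  186  482  922  1506
  Δ^2: 152  296  440  584
  Δ^3: 144  144  144
  Δ^4: 0  0
  Δ^5: 0
The third differences are constant (144) and nonzero, while all higher differences vanish, so the minimal degree is 3.

3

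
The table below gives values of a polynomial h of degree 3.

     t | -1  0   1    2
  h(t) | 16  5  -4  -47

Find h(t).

Write h(t) = at^3 + bt^2 + ct + d. Substituting each data point gives a linear system:
  -a + b - c + d = 16
  d = 5
  a + b + c + d = -4
  8a + 4b + 2c + d = -47
Solving the system yields a = -6, b = 1, c = -4, d = 5.
So h(t) = -6t^3 + t^2 - 4t + 5.
Check: h(-1) = 16. ✓

h(t) = -6t^3 + t^2 - 4t + 5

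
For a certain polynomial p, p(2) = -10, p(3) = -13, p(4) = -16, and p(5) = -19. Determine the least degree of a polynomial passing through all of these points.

1

Forward differences of the values at t = 2, 3, 4, 5:
  p  : -10  -13  -16  -19
  Δ  : -3  -3  -3
  Δ^2: 0  0
  Δ^3: 0
The first differences are constant (-3) and nonzero, while all higher differences vanish, so the minimal degree is 1.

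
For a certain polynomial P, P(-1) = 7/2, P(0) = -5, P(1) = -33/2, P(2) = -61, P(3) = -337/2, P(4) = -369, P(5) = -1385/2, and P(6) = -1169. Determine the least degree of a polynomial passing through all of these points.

3

Forward differences of the values at s = -1, 0, 1, 2, 3, 4, 5, 6:
  P  : 7/2  -5  -33/2  -61  -337/2  -369  -1385/2  -1169
  Δ  : -17/2  -23/2  -89/2  -215/2  -401/2  -647/2  -953/2
  Δ^2: -3  -33  -63  -93  -123  -153
  Δ^3: -30  -30  -30  -30  -30
  Δ^4: 0  0  0  0
  Δ^5: 0  0  0
  Δ^6: 0  0
  Δ^7: 0
The third differences are constant (-30) and nonzero, while all higher differences vanish, so the minimal degree is 3.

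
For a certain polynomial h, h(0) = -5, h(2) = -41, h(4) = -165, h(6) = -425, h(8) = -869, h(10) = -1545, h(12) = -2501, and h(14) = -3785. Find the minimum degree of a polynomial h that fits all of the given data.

3

Forward differences of the values at n = 0, 2, 4, 6, 8, 10, 12, 14:
  h  : -5  -41  -165  -425  -869  -1545  -2501  -3785
  Δ  : -36  -124  -260  -444  -676  -956  -1284
  Δ^2: -88  -136  -184  -232  -280  -328
  Δ^3: -48  -48  -48  -48  -48
  Δ^4: 0  0  0  0
  Δ^5: 0  0  0
  Δ^6: 0  0
  Δ^7: 0
The third differences are constant (-48) and nonzero, while all higher differences vanish, so the minimal degree is 3.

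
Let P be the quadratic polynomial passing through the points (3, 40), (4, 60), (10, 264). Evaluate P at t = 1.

Write P(t) = at^2 + bt + c. Substituting each data point gives a linear system:
  9a + 3b + c = 40
  16a + 4b + c = 60
  100a + 10b + c = 264
Solving the system yields a = 2, b = 6, c = 4.
So P(t) = 2t² + 6t + 4.
Then P(1) = 12.

12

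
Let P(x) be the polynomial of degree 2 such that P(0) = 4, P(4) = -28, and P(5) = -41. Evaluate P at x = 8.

Using the Lagrange interpolation formula with nodes 0, 4, 5:
  L_0(x) = (x - 4)(x - 5) / 20
  L_1(x) = x(x - 5) / -4
  L_2(x) = x(x - 4) / 5
Then P(x) = 4·L_0(x) - 28·L_1(x) - 41·L_2(x).
Expanding and collecting terms gives P(x) = -x^2 - 4x + 4.
Evaluating at x = 8: P(8) = -92.

-92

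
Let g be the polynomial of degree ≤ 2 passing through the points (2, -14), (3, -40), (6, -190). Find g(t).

g(t) = -6t^2 + 4t + 2

Write g(t) = at^2 + bt + c. Substituting each data point gives a linear system:
  4a + 2b + c = -14
  9a + 3b + c = -40
  36a + 6b + c = -190
Solving the system yields a = -6, b = 4, c = 2.
So g(t) = -6t^2 + 4t + 2.
Check: g(3) = -40. ✓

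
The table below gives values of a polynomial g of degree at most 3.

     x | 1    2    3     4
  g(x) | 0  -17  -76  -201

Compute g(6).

Write g(x) = ax^3 + bx^2 + cx + d. Substituting each data point gives a linear system:
  a + b + c + d = 0
  8a + 4b + 2c + d = -17
  27a + 9b + 3c + d = -76
  64a + 16b + 4c + d = -201
Solving the system yields a = -4, b = 3, c = 2, d = -1.
So g(x) = -4x^3 + 3x^2 + 2x - 1.
Then g(6) = -745.

-745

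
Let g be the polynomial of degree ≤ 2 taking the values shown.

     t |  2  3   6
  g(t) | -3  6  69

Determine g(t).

Write g(t) = at^2 + bt + c. Substituting each data point gives a linear system:
  4a + 2b + c = -3
  9a + 3b + c = 6
  36a + 6b + c = 69
Solving the system yields a = 3, b = -6, c = -3.
So g(t) = 3t^2 - 6t - 3.
Check: g(6) = 69. ✓

g(t) = 3t^2 - 6t - 3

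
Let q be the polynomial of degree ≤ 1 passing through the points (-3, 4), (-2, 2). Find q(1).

-4

Using the Lagrange interpolation formula with nodes -3, -2:
  L_0(n) = (n + 2) / -1
  L_1(n) = (n + 3) / 1
Then q(n) = 4·L_0(n) + 2·L_1(n).
Expanding and collecting terms gives q(n) = -2n - 2.
Evaluating at n = 1: q(1) = -4.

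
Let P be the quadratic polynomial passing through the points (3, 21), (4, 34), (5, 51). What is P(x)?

Using the Lagrange interpolation formula with nodes 3, 4, 5:
  L_0(x) = (x - 4)(x - 5) / 2
  L_1(x) = (x - 3)(x - 5) / -1
  L_2(x) = (x - 3)(x - 4) / 2
Then P(x) = 21·L_0(x) + 34·L_1(x) + 51·L_2(x).
Expanding and collecting terms gives P(x) = 2x^2 - x + 6.
Check: P(3) = 21. ✓

P(x) = 2x^2 - x + 6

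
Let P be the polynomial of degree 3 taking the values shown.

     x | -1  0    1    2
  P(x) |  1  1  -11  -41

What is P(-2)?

Forward differences of the values at x = -1, 0, 1, 2:
  P  : 1  1  -11  -41
  Δ  : 0  -12  -30
  Δ^2: -12  -18
  Δ^3: -6
The third differences are constant, confirming degree 3.
Interpolating (Newton forward form) and evaluating at x = -2 gives P(-2) = -5.

-5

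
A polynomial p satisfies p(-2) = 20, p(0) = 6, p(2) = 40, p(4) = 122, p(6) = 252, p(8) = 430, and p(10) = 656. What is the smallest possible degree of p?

Forward differences of the values at n = -2, 0, 2, 4, 6, 8, 10:
  p  : 20  6  40  122  252  430  656
  Δ  : -14  34  82  130  178  226
  Δ^2: 48  48  48  48  48
  Δ^3: 0  0  0  0
  Δ^4: 0  0  0
  Δ^5: 0  0
  Δ^6: 0
The second differences are constant (48) and nonzero, while all higher differences vanish, so the minimal degree is 2.

2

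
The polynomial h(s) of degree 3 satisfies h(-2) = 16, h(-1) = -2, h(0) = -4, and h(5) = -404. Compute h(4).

-212

Using the Lagrange interpolation formula with nodes -2, -1, 0, 5:
  L_0(s) = (s + 1)s(s - 5) / -14
  L_1(s) = (s + 2)s(s - 5) / 6
  L_2(s) = (s + 2)(s + 1)(s - 5) / -10
  L_3(s) = (s + 2)(s + 1)s / 210
Then h(s) = 16·L_0(s) - 2·L_1(s) - 4·L_2(s) - 404·L_3(s).
Expanding and collecting terms gives h(s) = -3s³ - s² - 4.
Evaluating at s = 4: h(4) = -212.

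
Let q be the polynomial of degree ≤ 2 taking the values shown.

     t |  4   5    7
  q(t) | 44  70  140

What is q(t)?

Write q(t) = at^2 + bt + c. Substituting each data point gives a linear system:
  16a + 4b + c = 44
  25a + 5b + c = 70
  49a + 7b + c = 140
Solving the system yields a = 3, b = -1, c = 0.
So q(t) = 3t² - t.
Check: q(4) = 44. ✓

q(t) = 3t^2 - t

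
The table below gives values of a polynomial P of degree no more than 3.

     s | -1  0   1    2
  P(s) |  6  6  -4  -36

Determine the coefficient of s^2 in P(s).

-5

Write P(s) = as^3 + bs^2 + cs + d. Substituting each data point gives a linear system:
  -a + b - c + d = 6
  d = 6
  a + b + c + d = -4
  8a + 4b + 2c + d = -36
Solving the system yields a = -2, b = -5, c = -3, d = 6.
So P(s) = -2s^3 - 5s^2 - 3s + 6.
The coefficient of s^2 is -5.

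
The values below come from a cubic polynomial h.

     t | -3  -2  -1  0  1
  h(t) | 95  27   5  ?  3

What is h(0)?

The 4 known points determine the degree-3 polynomial uniquely.
Write h(t) = at^3 + bt^2 + ct + d. Substituting each data point gives a linear system:
  -27a + 9b - 3c + d = 95
  -8a + 4b - 2c + d = 27
  -a + b - c + d = 5
  a + b + c + d = 3
Solving the system yields a = -4, b = -1, c = 3, d = 5.
So h(t) = -4t^3 - t^2 + 3t + 5.
Then h(0) = 5.

5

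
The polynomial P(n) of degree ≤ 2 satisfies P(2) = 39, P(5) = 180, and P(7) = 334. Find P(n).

P(n) = 6n^2 + 5n + 5

Using the Lagrange interpolation formula with nodes 2, 5, 7:
  L_0(n) = (n - 5)(n - 7) / 15
  L_1(n) = (n - 2)(n - 7) / -6
  L_2(n) = (n - 2)(n - 5) / 10
Then P(n) = 39·L_0(n) + 180·L_1(n) + 334·L_2(n).
Expanding and collecting terms gives P(n) = 6n^2 + 5n + 5.
Check: P(2) = 39. ✓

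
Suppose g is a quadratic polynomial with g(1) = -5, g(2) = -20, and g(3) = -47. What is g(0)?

Forward differences of the values at u = 1, 2, 3:
  g  : -5  -20  -47
  Δ  : -15  -27
  Δ^2: -12
The second differences are constant, confirming degree 2.
Interpolating (Newton forward form) and evaluating at u = 0 gives g(0) = -2.

-2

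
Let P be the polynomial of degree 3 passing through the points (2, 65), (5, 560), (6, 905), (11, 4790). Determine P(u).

Using the Lagrange interpolation formula with nodes 2, 5, 6, 11:
  L_0(u) = (u - 5)(u - 6)(u - 11) / -108
  L_1(u) = (u - 2)(u - 6)(u - 11) / 18
  L_2(u) = (u - 2)(u - 5)(u - 11) / -20
  L_3(u) = (u - 2)(u - 5)(u - 6) / 270
Then P(u) = 65·L_0(u) + 560·L_1(u) + 905·L_2(u) + 4790·L_3(u).
Expanding and collecting terms gives P(u) = 3u^3 + 6u^2 + 6u + 5.
Check: P(6) = 905. ✓

P(u) = 3u^3 + 6u^2 + 6u + 5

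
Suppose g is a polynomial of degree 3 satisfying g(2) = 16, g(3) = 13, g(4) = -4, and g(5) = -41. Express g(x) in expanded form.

Write g(x) = ax^3 + bx^2 + cx + d. Substituting each data point gives a linear system:
  8a + 4b + 2c + d = 16
  27a + 9b + 3c + d = 13
  64a + 16b + 4c + d = -4
  125a + 25b + 5c + d = -41
Solving the system yields a = -1, b = 2, c = 6, d = 4.
So g(x) = -x^3 + 2x^2 + 6x + 4.
Check: g(2) = 16. ✓

g(x) = -x^3 + 2x^2 + 6x + 4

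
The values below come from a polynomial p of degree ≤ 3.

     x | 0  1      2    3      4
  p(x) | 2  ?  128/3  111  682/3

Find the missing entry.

31/3

The 4 known points determine the degree-3 polynomial uniquely.
Write p(x) = ax^3 + bx^2 + cx + d. Substituting each data point gives a linear system:
  d = 2
  8a + 4b + 2c + d = 128/3
  27a + 9b + 3c + d = 111
  64a + 16b + 4c + d = 682/3
Solving the system yields a = 2, b = 6, c = 1/3, d = 2.
So p(x) = 2x^3 + 6x^2 + (1/3)x + 2.
Then p(1) = 31/3.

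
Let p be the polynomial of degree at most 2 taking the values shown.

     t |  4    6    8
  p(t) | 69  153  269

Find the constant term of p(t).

-3

Write p(t) = at^2 + bt + c. Substituting each data point gives a linear system:
  16a + 4b + c = 69
  36a + 6b + c = 153
  64a + 8b + c = 269
Solving the system yields a = 4, b = 2, c = -3.
So p(t) = 4t² + 2t - 3.
The constant term is -3.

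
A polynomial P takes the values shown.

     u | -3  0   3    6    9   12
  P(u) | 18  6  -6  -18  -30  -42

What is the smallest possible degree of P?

1

Forward differences of the values at u = -3, 0, 3, 6, 9, 12:
  P  : 18  6  -6  -18  -30  -42
  Δ  : -12  -12  -12  -12  -12
  Δ^2: 0  0  0  0
  Δ^3: 0  0  0
  Δ^4: 0  0
  Δ^5: 0
The first differences are constant (-12) and nonzero, while all higher differences vanish, so the minimal degree is 1.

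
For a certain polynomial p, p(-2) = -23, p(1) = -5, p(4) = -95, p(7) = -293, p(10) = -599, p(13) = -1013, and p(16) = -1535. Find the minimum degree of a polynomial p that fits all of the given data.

2

Forward differences of the values at n = -2, 1, 4, 7, 10, 13, 16:
  p  : -23  -5  -95  -293  -599  -1013  -1535
  Δ  : 18  -90  -198  -306  -414  -522
  Δ^2: -108  -108  -108  -108  -108
  Δ^3: 0  0  0  0
  Δ^4: 0  0  0
  Δ^5: 0  0
  Δ^6: 0
The second differences are constant (-108) and nonzero, while all higher differences vanish, so the minimal degree is 2.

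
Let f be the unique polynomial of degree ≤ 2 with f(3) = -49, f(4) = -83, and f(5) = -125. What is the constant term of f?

Write f(t) = at^2 + bt + c. Substituting each data point gives a linear system:
  9a + 3b + c = -49
  16a + 4b + c = -83
  25a + 5b + c = -125
Solving the system yields a = -4, b = -6, c = 5.
So f(t) = -4t² - 6t + 5.
The constant term is 5.

5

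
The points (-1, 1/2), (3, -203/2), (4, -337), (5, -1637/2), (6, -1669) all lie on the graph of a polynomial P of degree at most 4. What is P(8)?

Using the Lagrange interpolation formula with nodes -1, 3, 4, 5, 6:
  L_0(n) = (n - 3)(n - 4)(n - 5)(n - 6) / 840
  L_1(n) = (n + 1)(n - 4)(n - 5)(n - 6) / -24
  L_2(n) = (n + 1)(n - 3)(n - 5)(n - 6) / 10
  L_3(n) = (n + 1)(n - 3)(n - 4)(n - 6) / -12
  L_4(n) = (n + 1)(n - 3)(n - 4)(n - 5) / 42
Then P(n) = 1/2·L_0(n) - 203/2·L_1(n) - 337·L_2(n) - 1637/2·L_3(n) - 1669·L_4(n).
Expanding and collecting terms gives P(n) = -n^4 - (5/2)n^3 + 4n^2 + 4n - 1.
Evaluating at n = 8: P(8) = -5089.

-5089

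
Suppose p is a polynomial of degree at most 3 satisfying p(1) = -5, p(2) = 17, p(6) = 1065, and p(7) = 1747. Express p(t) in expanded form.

p(t) = 6t^3 - 6t^2 - 2t - 3

Write p(t) = at^3 + bt^2 + ct + d. Substituting each data point gives a linear system:
  a + b + c + d = -5
  8a + 4b + 2c + d = 17
  216a + 36b + 6c + d = 1065
  343a + 49b + 7c + d = 1747
Solving the system yields a = 6, b = -6, c = -2, d = -3.
So p(t) = 6t^3 - 6t^2 - 2t - 3.
Check: p(1) = -5. ✓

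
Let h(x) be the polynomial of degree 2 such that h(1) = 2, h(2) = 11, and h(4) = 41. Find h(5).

Write h(x) = ax^2 + bx + c. Substituting each data point gives a linear system:
  a + b + c = 2
  4a + 2b + c = 11
  16a + 4b + c = 41
Solving the system yields a = 2, b = 3, c = -3.
So h(x) = 2x² + 3x - 3.
Then h(5) = 62.

62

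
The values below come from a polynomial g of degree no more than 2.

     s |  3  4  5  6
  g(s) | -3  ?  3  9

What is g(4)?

On equispaced nodes a degree-2 polynomial has vanishing third forward difference, so
  - g(3) + 3·g(4) - 3·g(5) + g(6) = 0.
Substituting the known values and solving for g(4):
  3·g(4) = -3
  g(4) = -1.

-1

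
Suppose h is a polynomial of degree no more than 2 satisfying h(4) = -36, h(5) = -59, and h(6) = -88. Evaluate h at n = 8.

Using the Lagrange interpolation formula with nodes 4, 5, 6:
  L_0(n) = (n - 5)(n - 6) / 2
  L_1(n) = (n - 4)(n - 6) / -1
  L_2(n) = (n - 4)(n - 5) / 2
Then h(n) = -36·L_0(n) - 59·L_1(n) - 88·L_2(n).
Expanding and collecting terms gives h(n) = -3n^2 + 4n - 4.
Evaluating at n = 8: h(8) = -164.

-164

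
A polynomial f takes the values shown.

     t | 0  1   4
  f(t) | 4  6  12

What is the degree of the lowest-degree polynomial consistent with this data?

1

Divided differences on the nodes 0, 1, 4:
  order 0: 4  6  12
  order 1: 2  2
  order 2: 0
The order-1 divided differences are all 2 (nonzero) and every higher order vanishes, so the data lies on a polynomial of degree exactly 1.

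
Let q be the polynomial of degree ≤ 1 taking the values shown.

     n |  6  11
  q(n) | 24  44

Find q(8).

32

Write q(n) = an + b. Substituting each data point gives a linear system:
  6a + b = 24
  11a + b = 44
Solving the system yields a = 4, b = 0.
So q(n) = 4n.
Then q(8) = 32.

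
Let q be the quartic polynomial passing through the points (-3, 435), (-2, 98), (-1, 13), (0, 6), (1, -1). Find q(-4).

Forward differences of the values at n = -3, -2, -1, 0, 1:
  q  : 435  98  13  6  -1
  Δ  : -337  -85  -7  -7
  Δ^2: 252  78  0
  Δ^3: -174  -78
  Δ^4: 96
The fourth differences are constant, confirming degree 4.
Interpolating (Newton forward form) and evaluating at n = -4 gives q(-4) = 1294.

1294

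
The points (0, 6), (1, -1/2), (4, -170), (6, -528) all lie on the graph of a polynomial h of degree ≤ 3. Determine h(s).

Write h(s) = as^3 + bs^2 + cs + d. Substituting each data point gives a linear system:
  d = 6
  a + b + c + d = -1/2
  64a + 16b + 4c + d = -170
  216a + 36b + 6c + d = -528
Solving the system yields a = -2, b = -5/2, c = -2, d = 6.
So h(s) = -2s³ - (5/2)s² - 2s + 6.
Check: h(4) = -170. ✓

h(s) = -2s^3 - (5/2)s^2 - 2s + 6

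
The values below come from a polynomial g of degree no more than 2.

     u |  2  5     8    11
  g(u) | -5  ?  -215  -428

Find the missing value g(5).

-74

On equispaced nodes a degree-2 polynomial has vanishing third forward difference, so
  - g(2) + 3·g(5) - 3·g(8) + g(11) = 0.
Substituting the known values and solving for g(5):
  3·g(5) = -222
  g(5) = -74.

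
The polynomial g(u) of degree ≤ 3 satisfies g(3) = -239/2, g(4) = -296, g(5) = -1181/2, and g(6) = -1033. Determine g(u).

Using the Lagrange interpolation formula with nodes 3, 4, 5, 6:
  L_0(u) = (u - 4)(u - 5)(u - 6) / -6
  L_1(u) = (u - 3)(u - 5)(u - 6) / 2
  L_2(u) = (u - 3)(u - 4)(u - 6) / -2
  L_3(u) = (u - 3)(u - 4)(u - 5) / 6
Then g(u) = -239/2·L_0(u) - 296·L_1(u) - 1181/2·L_2(u) - 1033·L_3(u).
Expanding and collecting terms gives g(u) = -5u^3 + u^2 + (3/2)u + 2.
Check: g(6) = -1033. ✓

g(u) = -5u^3 + u^2 + (3/2)u + 2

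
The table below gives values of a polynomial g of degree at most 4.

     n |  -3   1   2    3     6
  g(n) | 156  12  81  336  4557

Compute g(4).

Write g(n) = an^4 + bn^3 + cn^2 + dn + e. Substituting each data point gives a linear system:
  81a - 27b + 9c - 3d + e = 156
  a + b + c + d + e = 12
  16a + 8b + 4c + 2d + e = 81
  81a + 27b + 9c + 3d + e = 336
  1296a + 216b + 36c + 6d + e = 4557
Solving the system yields a = 3, b = 3, c = 0, d = 3, e = 3.
So g(n) = 3n^4 + 3n^3 + 3n + 3.
Then g(4) = 975.

975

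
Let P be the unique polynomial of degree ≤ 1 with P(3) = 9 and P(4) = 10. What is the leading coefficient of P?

Write P(x) = ax + b. Substituting each data point gives a linear system:
  3a + b = 9
  4a + b = 10
Solving the system yields a = 1, b = 6.
So P(x) = x + 6.
The leading coefficient is 1.

1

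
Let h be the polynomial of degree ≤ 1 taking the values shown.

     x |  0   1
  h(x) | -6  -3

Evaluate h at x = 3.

Using the Lagrange interpolation formula with nodes 0, 1:
  L_0(x) = (x - 1) / -1
  L_1(x) = x / 1
Then h(x) = -6·L_0(x) - 3·L_1(x).
Expanding and collecting terms gives h(x) = 3x - 6.
Evaluating at x = 3: h(3) = 3.

3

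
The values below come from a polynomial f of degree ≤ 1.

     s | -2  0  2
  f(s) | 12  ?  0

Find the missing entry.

On equispaced nodes a degree-1 polynomial has vanishing second forward difference, so
  f(-2) - 2·f(0) + f(2) = 0.
Substituting the known values and solving for f(0):
  -2·f(0) = -12
  f(0) = 6.

6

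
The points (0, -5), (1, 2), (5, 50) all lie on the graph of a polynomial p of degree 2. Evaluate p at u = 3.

Write p(u) = au^2 + bu + c. Substituting each data point gives a linear system:
  c = -5
  a + b + c = 2
  25a + 5b + c = 50
Solving the system yields a = 1, b = 6, c = -5.
So p(u) = u^2 + 6u - 5.
Then p(3) = 22.

22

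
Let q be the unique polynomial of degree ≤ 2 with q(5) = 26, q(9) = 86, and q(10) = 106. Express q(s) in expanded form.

q(s) = s^2 + s - 4

Using the Lagrange interpolation formula with nodes 5, 9, 10:
  L_0(s) = (s - 9)(s - 10) / 20
  L_1(s) = (s - 5)(s - 10) / -4
  L_2(s) = (s - 5)(s - 9) / 5
Then q(s) = 26·L_0(s) + 86·L_1(s) + 106·L_2(s).
Expanding and collecting terms gives q(s) = s² + s - 4.
Check: q(5) = 26. ✓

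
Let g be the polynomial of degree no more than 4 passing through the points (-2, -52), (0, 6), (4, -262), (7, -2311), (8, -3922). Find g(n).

g(n) = -n^4 + n^3 - 6n^2 + 5n + 6

Using the Lagrange interpolation formula with nodes -2, 0, 4, 7, 8:
  L_0(n) = n(n - 4)(n - 7)(n - 8) / 1080
  L_1(n) = (n + 2)(n - 4)(n - 7)(n - 8) / -448
  L_2(n) = (n + 2)n(n - 7)(n - 8) / 288
  L_3(n) = (n + 2)n(n - 4)(n - 8) / -189
  L_4(n) = (n + 2)n(n - 4)(n - 7) / 320
Then g(n) = -52·L_0(n) + 6·L_1(n) - 262·L_2(n) - 2311·L_3(n) - 3922·L_4(n).
Expanding and collecting terms gives g(n) = -n⁴ + n³ - 6n² + 5n + 6.
Check: g(0) = 6. ✓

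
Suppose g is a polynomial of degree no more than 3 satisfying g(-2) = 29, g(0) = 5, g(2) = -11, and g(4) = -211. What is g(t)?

Write g(t) = at^3 + bt^2 + ct + d. Substituting each data point gives a linear system:
  -8a + 4b - 2c + d = 29
  d = 5
  8a + 4b + 2c + d = -11
  64a + 16b + 4c + d = -211
Solving the system yields a = -4, b = 1, c = 6, d = 5.
So g(t) = -4t^3 + t^2 + 6t + 5.
Check: g(4) = -211. ✓

g(t) = -4t^3 + t^2 + 6t + 5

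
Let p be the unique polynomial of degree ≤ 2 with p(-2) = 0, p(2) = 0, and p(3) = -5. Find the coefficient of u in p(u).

Write p(u) = au^2 + bu + c. Substituting each data point gives a linear system:
  4a - 2b + c = 0
  4a + 2b + c = 0
  9a + 3b + c = -5
Solving the system yields a = -1, b = 0, c = 4.
So p(u) = -u^2 + 4.
The coefficient of u is 0.

0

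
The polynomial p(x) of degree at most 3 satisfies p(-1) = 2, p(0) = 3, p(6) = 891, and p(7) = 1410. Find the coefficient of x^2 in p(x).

1

Write p(x) = ax^3 + bx^2 + cx + d. Substituting each data point gives a linear system:
  -a + b - c + d = 2
  d = 3
  216a + 36b + 6c + d = 891
  343a + 49b + 7c + d = 1410
Solving the system yields a = 4, b = 1, c = -2, d = 3.
So p(x) = 4x³ + x² - 2x + 3.
The coefficient of x^2 is 1.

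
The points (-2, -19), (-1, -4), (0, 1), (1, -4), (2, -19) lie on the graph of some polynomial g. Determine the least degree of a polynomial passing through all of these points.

2

Forward differences of the values at t = -2, -1, 0, 1, 2:
  g  : -19  -4  1  -4  -19
  Δ  : 15  5  -5  -15
  Δ^2: -10  -10  -10
  Δ^3: 0  0
  Δ^4: 0
The second differences are constant (-10) and nonzero, while all higher differences vanish, so the minimal degree is 2.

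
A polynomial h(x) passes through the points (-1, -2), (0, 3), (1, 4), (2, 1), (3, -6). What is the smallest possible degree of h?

Forward differences of the values at x = -1, 0, 1, 2, 3:
  h  : -2  3  4  1  -6
  Δ  : 5  1  -3  -7
  Δ^2: -4  -4  -4
  Δ^3: 0  0
  Δ^4: 0
The second differences are constant (-4) and nonzero, while all higher differences vanish, so the minimal degree is 2.

2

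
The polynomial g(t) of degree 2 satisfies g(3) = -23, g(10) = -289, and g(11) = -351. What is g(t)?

Using the Lagrange interpolation formula with nodes 3, 10, 11:
  L_0(t) = (t - 10)(t - 11) / 56
  L_1(t) = (t - 3)(t - 11) / -7
  L_2(t) = (t - 3)(t - 10) / 8
Then g(t) = -23·L_0(t) - 289·L_1(t) - 351·L_2(t).
Expanding and collecting terms gives g(t) = -3t^2 + t + 1.
Check: g(10) = -289. ✓

g(t) = -3t^2 + t + 1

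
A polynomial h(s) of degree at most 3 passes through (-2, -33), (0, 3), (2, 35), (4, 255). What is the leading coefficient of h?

4

Write h(s) = as^3 + bs^2 + cs + d. Substituting each data point gives a linear system:
  -8a + 4b - 2c + d = -33
  d = 3
  8a + 4b + 2c + d = 35
  64a + 16b + 4c + d = 255
Solving the system yields a = 4, b = -1/2, c = 1, d = 3.
So h(s) = 4s³ - (1/2)s² + s + 3.
The leading coefficient is 4.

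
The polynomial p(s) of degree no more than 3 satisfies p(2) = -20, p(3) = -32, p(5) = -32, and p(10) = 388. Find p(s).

p(s) = s^3 - 6s^2 - s - 2

Write p(s) = as^3 + bs^2 + cs + d. Substituting each data point gives a linear system:
  8a + 4b + 2c + d = -20
  27a + 9b + 3c + d = -32
  125a + 25b + 5c + d = -32
  1000a + 100b + 10c + d = 388
Solving the system yields a = 1, b = -6, c = -1, d = -2.
So p(s) = s³ - 6s² - s - 2.
Check: p(10) = 388. ✓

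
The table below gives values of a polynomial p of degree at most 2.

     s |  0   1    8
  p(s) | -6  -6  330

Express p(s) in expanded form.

Write p(s) = as^2 + bs + c. Substituting each data point gives a linear system:
  c = -6
  a + b + c = -6
  64a + 8b + c = 330
Solving the system yields a = 6, b = -6, c = -6.
So p(s) = 6s² - 6s - 6.
Check: p(0) = -6. ✓

p(s) = 6s^2 - 6s - 6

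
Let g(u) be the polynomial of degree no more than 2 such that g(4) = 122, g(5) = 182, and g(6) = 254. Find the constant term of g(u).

Write g(u) = au^2 + bu + c. Substituting each data point gives a linear system:
  16a + 4b + c = 122
  25a + 5b + c = 182
  36a + 6b + c = 254
Solving the system yields a = 6, b = 6, c = 2.
So g(u) = 6u² + 6u + 2.
The constant term is 2.

2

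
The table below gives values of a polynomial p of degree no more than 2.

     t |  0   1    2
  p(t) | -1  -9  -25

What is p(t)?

Write p(t) = at^2 + bt + c. Substituting each data point gives a linear system:
  c = -1
  a + b + c = -9
  4a + 2b + c = -25
Solving the system yields a = -4, b = -4, c = -1.
So p(t) = -4t^2 - 4t - 1.
Check: p(0) = -1. ✓

p(t) = -4t^2 - 4t - 1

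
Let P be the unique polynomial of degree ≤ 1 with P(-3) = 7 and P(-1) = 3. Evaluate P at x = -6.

Write P(x) = ax + b. Substituting each data point gives a linear system:
  -3a + b = 7
  -a + b = 3
Solving the system yields a = -2, b = 1.
So P(x) = -2x + 1.
Then P(-6) = 13.

13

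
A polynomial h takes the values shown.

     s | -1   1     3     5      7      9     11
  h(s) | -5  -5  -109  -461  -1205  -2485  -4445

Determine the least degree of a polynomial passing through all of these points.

3

Forward differences of the values at s = -1, 1, 3, 5, 7, 9, 11:
  h  : -5  -5  -109  -461  -1205  -2485  -4445
  Δ  : 0  -104  -352  -744  -1280  -1960
  Δ^2: -104  -248  -392  -536  -680
  Δ^3: -144  -144  -144  -144
  Δ^4: 0  0  0
  Δ^5: 0  0
  Δ^6: 0
The third differences are constant (-144) and nonzero, while all higher differences vanish, so the minimal degree is 3.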